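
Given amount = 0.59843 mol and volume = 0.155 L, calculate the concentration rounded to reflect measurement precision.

3.86 mol/L

concentration = 0.59843 mol ÷ 0.155 L = 3.86083870968… mol/L.
0.59843 has 5 significant figures; 0.155 has 3.
Division/multiplication keeps the fewest: 3 significant figures.
Rounded: 3.86 mol/L.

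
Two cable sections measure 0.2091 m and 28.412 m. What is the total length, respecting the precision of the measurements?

28.621 m

0.2091 m + 28.412 m = 28.6211 m.
Addition/subtraction keeps the fewest decimal places: 0.2091 → 4 decimal places, 28.412 → 3 decimal places; limit is 3.
Rounded to 3 decimal places: 28.621 m.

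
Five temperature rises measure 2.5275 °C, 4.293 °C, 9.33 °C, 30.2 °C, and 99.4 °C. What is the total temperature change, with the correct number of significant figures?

2.5275 °C + 4.293 °C + 9.33 °C + 30.2 °C + 99.4 °C = 145.7505 °C.
Addition/subtraction keeps the fewest decimal places: 2.5275 → 4 decimal places, 4.293 → 3 decimal places, 9.33 → 2 decimal places, 30.2 → 1 decimal place, 99.4 → 1 decimal place; limit is 1.
Rounded to 1 decimal place: 145.8 °C.

145.8 °C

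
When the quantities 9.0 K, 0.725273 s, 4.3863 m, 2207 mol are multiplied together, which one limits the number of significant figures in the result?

9.0 K → 2 s.f.; 0.725273 s → 6 s.f.; 4.3863 m → 5 s.f.; 2207 mol → 4 s.f.
The fewest is 2 significant figures, from 9.0 K.

9.0 K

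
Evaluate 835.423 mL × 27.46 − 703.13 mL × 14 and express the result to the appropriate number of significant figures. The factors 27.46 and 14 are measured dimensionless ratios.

835.423 × 27.46 = 22940.71558 → 2.294 × 10⁴ mL (4 s.f., last digit at the 10^1 place).
703.13 × 14 = 9843.82 → 9.8 × 10³ mL (2 s.f., last digit at the 10^2 place).
Difference: 13096.89558 mL; keep the coarser place, 10^2.
Result: 1.31 × 10⁴ mL.

1.31 × 10⁴ mL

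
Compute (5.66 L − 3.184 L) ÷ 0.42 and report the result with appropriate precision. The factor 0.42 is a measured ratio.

5.9 L

5.66 L − 3.184 L = 2.476 L; the difference is limited to 2 decimal places (3 s.f.).
Carrying full precision, 2.476 ÷ 0.42 = 5.89523809524… L; 0.42 has 2 s.f., so the result keeps min(3, 2) = 2 s.f.
Rounded to 2 significant figures: 5.9 L.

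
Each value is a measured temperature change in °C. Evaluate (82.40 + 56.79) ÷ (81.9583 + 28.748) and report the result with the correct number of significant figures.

1.2573

82.40 + 56.79 = 139.19, limited to 2 d.p. → 5 s.f.; 81.9583 + 28.748 = 110.7063, limited to 3 d.p. → 6 s.f.
Carrying full precision, 139.19 ÷ 110.7063 = 1.25729068716…; keep min(5, 6) = 5 s.f.
Rounded to 5 significant figures: 1.2573.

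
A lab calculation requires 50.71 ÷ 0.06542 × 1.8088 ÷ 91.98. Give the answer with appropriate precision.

50.71 ÷ 0.06542 × 1.8088 ÷ 91.98 = 15.2433427468…
Multiplication/division keeps the fewest significant figures: 50.71 → 4 s.f., 0.06542 → 4 s.f., 1.8088 → 5 s.f., 91.98 → 4 s.f.; limit is 4.
Rounded to 4 significant figures: 15.24.

15.24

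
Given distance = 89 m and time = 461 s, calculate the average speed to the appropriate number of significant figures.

0.19 m/s

average speed = 89 m ÷ 461 s = 0.19305856833… m/s.
89 has 2 significant figures; 461 has 3.
Division/multiplication keeps the fewest: 2 significant figures.
Rounded: 0.19 m/s.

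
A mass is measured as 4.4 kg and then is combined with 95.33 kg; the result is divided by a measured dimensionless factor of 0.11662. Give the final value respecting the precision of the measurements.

855 kg

4.4 kg + 95.33 kg = 99.73 kg; the sum is limited to 1 decimal place (3 s.f.).
Carrying full precision, 99.73 ÷ 0.11662 = 855.170639684… kg; 0.11662 has 5 s.f., so the result keeps min(3, 5) = 3 s.f.
Rounded to 3 significant figures: 855 kg.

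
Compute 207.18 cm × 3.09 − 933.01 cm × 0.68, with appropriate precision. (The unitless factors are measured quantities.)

1 × 10^1 cm

207.18 × 3.09 = 640.1862 → 6.40 × 10^2 cm (3 s.f., last digit at the 10^0 place).
933.01 × 0.68 = 634.4468 → 6.3 × 10^2 cm (2 s.f., last digit at the 10^1 place).
Difference: 5.7394 cm; keep the coarser place, 10^1.
Result: 1 × 10^1 cm.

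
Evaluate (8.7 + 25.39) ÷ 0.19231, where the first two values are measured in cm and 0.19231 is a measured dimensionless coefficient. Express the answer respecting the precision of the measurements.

177 cm

8.7 cm + 25.39 cm = 34.09 cm; the sum is limited to 1 decimal place (3 s.f.).
Carrying full precision, 34.09 ÷ 0.19231 = 177.26587281… cm; 0.19231 has 5 s.f., so the result keeps min(3, 5) = 3 s.f.
Rounded to 3 significant figures: 177 cm.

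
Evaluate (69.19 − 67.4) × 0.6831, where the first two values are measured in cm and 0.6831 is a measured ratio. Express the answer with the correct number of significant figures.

69.19 cm − 67.4 cm = 1.79 cm; the difference is limited to 1 decimal place (2 s.f.).
Carrying full precision, 1.79 × 0.6831 = 1.222749 cm; 0.6831 has 4 s.f., so the result keeps min(2, 4) = 2 s.f.
Rounded to 2 significant figures: 1.2 cm.

1.2 cm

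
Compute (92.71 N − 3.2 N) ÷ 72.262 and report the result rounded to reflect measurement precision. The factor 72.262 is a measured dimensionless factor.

92.71 N − 3.2 N = 89.51 N; the difference is limited to 1 decimal place (3 s.f.).
Carrying full precision, 89.51 ÷ 72.262 = 1.23868700008… N; 72.262 has 5 s.f., so the result keeps min(3, 5) = 3 s.f.
Rounded to 3 significant figures: 1.24 N.

1.24 N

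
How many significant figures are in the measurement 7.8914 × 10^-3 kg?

7.8914 × 10^-3: in scientific notation every digit of the coefficient is significant.

5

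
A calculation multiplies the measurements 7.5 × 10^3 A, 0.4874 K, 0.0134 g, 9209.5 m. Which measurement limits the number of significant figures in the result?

7.5 × 10^3 A

7.5 × 10^3 A → 2 s.f.; 0.4874 K → 4 s.f.; 0.0134 g → 3 s.f.; 9209.5 m → 5 s.f.
The fewest is 2 significant figures, from 7.5 × 10^3 A.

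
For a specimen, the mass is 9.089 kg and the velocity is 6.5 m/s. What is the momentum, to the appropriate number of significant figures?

59 kg·m/s

momentum = 9.089 kg × 6.5 m/s = 59.0785 kg·m/s.
9.089 has 4 significant figures; 6.5 has 2.
Division/multiplication keeps the fewest: 2 significant figures.
Rounded: 59 kg·m/s.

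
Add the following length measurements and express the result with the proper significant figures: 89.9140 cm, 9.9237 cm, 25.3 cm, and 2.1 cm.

89.9140 cm + 9.9237 cm + 25.3 cm + 2.1 cm = 127.2377 cm.
Addition/subtraction keeps the fewest decimal places: 89.9140 → 4 decimal places, 9.9237 → 4 decimal places, 25.3 → 1 decimal place, 2.1 → 1 decimal place; limit is 1.
Rounded to 1 decimal place: 127.2 cm.

127.2 cm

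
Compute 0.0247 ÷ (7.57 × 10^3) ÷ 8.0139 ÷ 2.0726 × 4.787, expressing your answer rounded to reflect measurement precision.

9.40 × 10^-7

0.0247 ÷ (7.57 × 10^3) ÷ 8.0139 ÷ 2.0726 × 4.787 = 9.40383690944 × 10^-7…
Multiplication/division keeps the fewest significant figures: 0.0247 → 3 s.f., 7.57 × 10^3 → 3 s.f., 8.0139 → 5 s.f., 2.0726 → 5 s.f., 4.787 → 4 s.f.; limit is 3.
Rounded to 3 significant figures: 9.40 × 10^-7.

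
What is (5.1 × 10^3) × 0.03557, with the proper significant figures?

(5.1 × 10^3) × 0.03557 = 181.407
Multiplication/division keeps the fewest significant figures: 5.1 × 10^3 → 2 s.f., 0.03557 → 4 s.f.; limit is 2.
Rounded to 2 significant figures: 1.8 × 10^2.

1.8 × 10^2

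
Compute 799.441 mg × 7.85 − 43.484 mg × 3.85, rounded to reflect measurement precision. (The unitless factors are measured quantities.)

6.11 × 10³ mg

799.441 × 7.85 = 6275.61185 → 6.28 × 10³ mg (3 s.f., last digit at the 10^1 place).
43.484 × 3.85 = 167.4134 → 167 mg (3 s.f., last digit at the 10^0 place).
Difference: 6108.19845 mg; keep the coarser place, 10^1.
Result: 6.11 × 10³ mg.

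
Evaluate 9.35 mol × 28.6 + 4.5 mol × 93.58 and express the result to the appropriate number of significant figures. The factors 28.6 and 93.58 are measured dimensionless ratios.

9.35 × 28.6 = 267.41 → 267 mol (3 s.f., last digit at the 10^0 place).
4.5 × 93.58 = 421.11 → 4.2 × 10^2 mol (2 s.f., last digit at the 10^1 place).
Sum: 688.52 mol; keep the coarser place, 10^1.
Result: 6.9 × 10^2 mol.

6.9 × 10^2 mol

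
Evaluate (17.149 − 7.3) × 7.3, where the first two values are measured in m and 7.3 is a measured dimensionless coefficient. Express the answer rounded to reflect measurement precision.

17.149 m − 7.3 m = 9.849 m; the difference is limited to 1 decimal place (2 s.f.).
Carrying full precision, 9.849 × 7.3 = 71.8977 m; 7.3 has 2 s.f., so the result keeps min(2, 2) = 2 s.f.
Rounded to 2 significant figures: 72 m.

72 m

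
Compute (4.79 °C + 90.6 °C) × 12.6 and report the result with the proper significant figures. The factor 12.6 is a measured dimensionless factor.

1.20 × 10^3 °C

4.79 °C + 90.6 °C = 95.39 °C; the sum is limited to 1 decimal place (3 s.f.).
Carrying full precision, 95.39 × 12.6 = 1201.914 °C; 12.6 has 3 s.f., so the result keeps min(3, 3) = 3 s.f.
Rounded to 3 significant figures: 1.20 × 10^3 °C.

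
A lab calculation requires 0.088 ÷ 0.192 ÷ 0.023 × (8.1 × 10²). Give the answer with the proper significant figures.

1.6 × 10⁴

0.088 ÷ 0.192 ÷ 0.023 × (8.1 × 10²) = 16141.3043478…
Multiplication/division keeps the fewest significant figures: 0.088 → 2 s.f., 0.192 → 3 s.f., 0.023 → 2 s.f., 8.1 × 10² → 2 s.f.; limit is 2.
Rounded to 2 significant figures: 1.6 × 10⁴.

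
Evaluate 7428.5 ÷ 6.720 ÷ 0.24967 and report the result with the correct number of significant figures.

7428.5 ÷ 6.720 ÷ 0.24967 = 4427.57058365…
Multiplication/division keeps the fewest significant figures: 7428.5 → 5 s.f., 6.720 → 4 s.f., 0.24967 → 5 s.f.; limit is 4.
Rounded to 4 significant figures: 4428.

4428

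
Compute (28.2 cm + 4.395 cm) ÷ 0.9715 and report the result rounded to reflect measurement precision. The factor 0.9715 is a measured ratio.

33.6 cm

28.2 cm + 4.395 cm = 32.595 cm; the sum is limited to 1 decimal place (3 s.f.).
Carrying full precision, 32.595 ÷ 0.9715 = 33.5512094699… cm; 0.9715 has 4 s.f., so the result keeps min(3, 4) = 3 s.f.
Rounded to 3 significant figures: 33.6 cm.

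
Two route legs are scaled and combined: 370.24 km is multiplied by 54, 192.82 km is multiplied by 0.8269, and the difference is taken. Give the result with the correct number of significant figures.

370.24 × 54 = 19992.96 → 2.0 × 10⁴ km (2 s.f., last digit at the 10^3 place).
192.82 × 0.8269 = 159.442858 → 159.4 km (4 s.f., last digit at the 10^-1 place).
Difference: 19833.517142 km; keep the coarser place, 10^3.
Result: 2.0 × 10⁴ km.

2.0 × 10⁴ km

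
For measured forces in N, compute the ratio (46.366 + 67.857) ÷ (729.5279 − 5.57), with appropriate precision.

0.15778

46.366 + 67.857 = 114.223, limited to 3 d.p. → 6 s.f.; 729.5279 − 5.57 = 723.9579, limited to 2 d.p. → 5 s.f.
Carrying full precision, 114.223 ÷ 723.9579 = 0.157775749115…; keep min(6, 5) = 5 s.f.
Rounded to 5 significant figures: 0.15778.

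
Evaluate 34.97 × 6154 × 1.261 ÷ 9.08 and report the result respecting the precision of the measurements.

34.97 × 6154 × 1.261 ÷ 9.08 = 29887.002663…
Multiplication/division keeps the fewest significant figures: 34.97 → 4 s.f., 6154 → 4 s.f., 1.261 → 4 s.f., 9.08 → 3 s.f.; limit is 3.
Rounded to 3 significant figures: 2.99 × 10⁴.

2.99 × 10⁴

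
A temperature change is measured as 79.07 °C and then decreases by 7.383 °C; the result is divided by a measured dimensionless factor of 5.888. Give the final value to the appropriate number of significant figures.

79.07 °C − 7.383 °C = 71.687 °C; the difference is limited to 2 decimal places (4 s.f.).
Carrying full precision, 71.687 ÷ 5.888 = 12.1751019022… °C; 5.888 has 4 s.f., so the result keeps min(4, 4) = 4 s.f.
Rounded to 4 significant figures: 12.18 °C.

12.18 °C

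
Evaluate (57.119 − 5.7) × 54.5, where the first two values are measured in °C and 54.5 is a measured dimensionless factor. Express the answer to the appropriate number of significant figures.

57.119 °C − 5.7 °C = 51.419 °C; the difference is limited to 1 decimal place (3 s.f.).
Carrying full precision, 51.419 × 54.5 = 2802.3355 °C; 54.5 has 3 s.f., so the result keeps min(3, 3) = 3 s.f.
Rounded to 3 significant figures: 2.80 × 10^3 °C.

2.80 × 10^3 °C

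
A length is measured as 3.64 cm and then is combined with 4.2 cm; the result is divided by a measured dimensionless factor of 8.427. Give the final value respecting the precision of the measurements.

0.93 cm

3.64 cm + 4.2 cm = 7.84 cm; the sum is limited to 1 decimal place (2 s.f.).
Carrying full precision, 7.84 ÷ 8.427 = 0.930342945295… cm; 8.427 has 4 s.f., so the result keeps min(2, 4) = 2 s.f.
Rounded to 2 significant figures: 0.93 cm.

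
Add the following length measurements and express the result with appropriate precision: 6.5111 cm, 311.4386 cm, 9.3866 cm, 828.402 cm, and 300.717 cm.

1456.455 cm

6.5111 cm + 311.4386 cm + 9.3866 cm + 828.402 cm + 300.717 cm = 1456.4553 cm.
Addition/subtraction keeps the fewest decimal places: 6.5111 → 4 decimal places, 311.4386 → 4 decimal places, 9.3866 → 4 decimal places, 828.402 → 3 decimal places, 300.717 → 3 decimal places; limit is 3.
Rounded to 3 decimal places: 1456.455 cm.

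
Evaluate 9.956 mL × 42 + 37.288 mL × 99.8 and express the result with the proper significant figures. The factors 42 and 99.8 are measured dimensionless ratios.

4.14 × 10³ mL

9.956 × 42 = 418.152 → 4.2 × 10² mL (2 s.f., last digit at the 10^1 place).
37.288 × 99.8 = 3721.3424 → 3.72 × 10³ mL (3 s.f., last digit at the 10^1 place).
Sum: 4139.4944 mL; keep the coarser place, 10^1.
Result: 4.14 × 10³ mL.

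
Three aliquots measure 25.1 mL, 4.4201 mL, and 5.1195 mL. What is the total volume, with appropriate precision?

34.6 mL

25.1 mL + 4.4201 mL + 5.1195 mL = 34.6396 mL.
Addition/subtraction keeps the fewest decimal places: 25.1 → 1 decimal place, 4.4201 → 4 decimal places, 5.1195 → 4 decimal places; limit is 1.
Rounded to 1 decimal place: 34.6 mL.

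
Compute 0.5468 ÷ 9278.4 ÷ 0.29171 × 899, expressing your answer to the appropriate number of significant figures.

0.5468 ÷ 9278.4 ÷ 0.29171 × 899 = 0.181620049189…
Multiplication/division keeps the fewest significant figures: 0.5468 → 4 s.f., 9278.4 → 5 s.f., 0.29171 → 5 s.f., 899 → 3 s.f.; limit is 3.
Rounded to 3 significant figures: 0.182.

0.182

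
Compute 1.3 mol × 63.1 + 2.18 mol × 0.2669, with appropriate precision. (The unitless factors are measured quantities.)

83 mol

1.3 × 63.1 = 82.03 → 82 mol (2 s.f., last digit at the 10^0 place).
2.18 × 0.2669 = 0.581842 → 5.82 × 10^-1 mol (3 s.f., last digit at the 10^-3 place).
Sum: 82.611842 mol; keep the coarser place, 10^0.
Result: 83 mol.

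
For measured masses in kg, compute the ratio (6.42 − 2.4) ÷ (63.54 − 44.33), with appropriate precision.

6.42 − 2.4 = 4.02, limited to 1 d.p. → 2 s.f.; 63.54 − 44.33 = 19.21, limited to 2 d.p. → 4 s.f.
Carrying full precision, 4.02 ÷ 19.21 = 0.209266007288…; keep min(2, 4) = 2 s.f.
Rounded to 2 significant figures: 0.21.

0.21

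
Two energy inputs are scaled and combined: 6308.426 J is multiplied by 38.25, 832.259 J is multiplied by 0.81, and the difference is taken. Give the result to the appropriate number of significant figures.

2.406 × 10⁵ J

6308.426 × 38.25 = 241297.2945 → 2.413 × 10⁵ J (4 s.f., last digit at the 10^2 place).
832.259 × 0.81 = 674.12979 → 6.7 × 10² J (2 s.f., last digit at the 10^1 place).
Difference: 240623.16471 J; keep the coarser place, 10^2.
Result: 2.406 × 10⁵ J.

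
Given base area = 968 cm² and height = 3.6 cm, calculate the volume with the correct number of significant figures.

volume = 968 cm² × 3.6 cm = 3484.8 cm³.
968 has 3 significant figures; 3.6 has 2.
Division/multiplication keeps the fewest: 2 significant figures.
Rounded: 3.5 × 10^3 cm³.

3.5 × 10^3 cm³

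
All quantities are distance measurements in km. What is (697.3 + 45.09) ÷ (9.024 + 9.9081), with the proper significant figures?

39.21

697.3 + 45.09 = 742.39, limited to 1 d.p. → 4 s.f.; 9.024 + 9.9081 = 18.9321, limited to 3 d.p. → 5 s.f.
Carrying full precision, 742.39 ÷ 18.9321 = 39.2132938237…; keep min(4, 5) = 4 s.f.
Rounded to 4 significant figures: 39.21.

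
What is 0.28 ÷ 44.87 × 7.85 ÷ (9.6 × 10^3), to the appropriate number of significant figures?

5.1 × 10^-6

0.28 ÷ 44.87 × 7.85 ÷ (9.6 × 10^3) = 0.00000510270410816…
Multiplication/division keeps the fewest significant figures: 0.28 → 2 s.f., 44.87 → 4 s.f., 7.85 → 3 s.f., 9.6 × 10^3 → 2 s.f.; limit is 2.
Rounded to 2 significant figures: 5.1 × 10^-6.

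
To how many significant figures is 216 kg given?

3

216: every digit is nonzero and significant.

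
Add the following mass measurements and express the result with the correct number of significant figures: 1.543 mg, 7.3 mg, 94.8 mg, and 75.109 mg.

178.8 mg

1.543 mg + 7.3 mg + 94.8 mg + 75.109 mg = 178.752 mg.
Addition/subtraction keeps the fewest decimal places: 1.543 → 3 decimal places, 7.3 → 1 decimal place, 94.8 → 1 decimal place, 75.109 → 3 decimal places; limit is 1.
Rounded to 1 decimal place: 178.8 mg.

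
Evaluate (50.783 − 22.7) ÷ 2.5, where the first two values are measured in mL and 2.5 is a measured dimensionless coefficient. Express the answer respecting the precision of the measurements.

50.783 mL − 22.7 mL = 28.083 mL; the difference is limited to 1 decimal place (3 s.f.).
Carrying full precision, 28.083 ÷ 2.5 = 11.2332 mL; 2.5 has 2 s.f., so the result keeps min(3, 2) = 2 s.f.
Rounded to 2 significant figures: 11 mL.

11 mL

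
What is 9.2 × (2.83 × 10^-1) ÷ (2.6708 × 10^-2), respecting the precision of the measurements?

97

9.2 × (2.83 × 10^-1) ÷ (2.6708 × 10^-2) = 97.4838999551…
Multiplication/division keeps the fewest significant figures: 9.2 → 2 s.f., 2.83 × 10^-1 → 3 s.f., 2.6708 × 10^-2 → 5 s.f.; limit is 2.
Rounded to 2 significant figures: 97.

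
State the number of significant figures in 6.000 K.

4

6.000: trailing zeros after a decimal point are significant.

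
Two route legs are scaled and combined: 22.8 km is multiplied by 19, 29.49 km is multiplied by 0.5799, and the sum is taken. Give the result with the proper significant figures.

22.8 × 19 = 433.2 → 4.3 × 10² km (2 s.f., last digit at the 10^1 place).
29.49 × 0.5799 = 17.101251 → 17.10 km (4 s.f., last digit at the 10^-2 place).
Sum: 450.301251 km; keep the coarser place, 10^1.
Result: 4.5 × 10² km.

4.5 × 10² km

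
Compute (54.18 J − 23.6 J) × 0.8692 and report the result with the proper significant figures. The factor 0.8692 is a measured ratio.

26.6 J

54.18 J − 23.6 J = 30.58 J; the difference is limited to 1 decimal place (3 s.f.).
Carrying full precision, 30.58 × 0.8692 = 26.580136 J; 0.8692 has 4 s.f., so the result keeps min(3, 4) = 3 s.f.
Rounded to 3 significant figures: 26.6 J.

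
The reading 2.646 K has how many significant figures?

4

2.646: every digit is nonzero and significant.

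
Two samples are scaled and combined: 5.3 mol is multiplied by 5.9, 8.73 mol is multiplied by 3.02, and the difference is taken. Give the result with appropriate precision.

5.3 × 5.9 = 31.27 → 31 mol (2 s.f., last digit at the 10^0 place).
8.73 × 3.02 = 26.3646 → 26.4 mol (3 s.f., last digit at the 10^-1 place).
Difference: 4.9054 mol; keep the coarser place, 10^0.
Result: 5 mol.

5 mol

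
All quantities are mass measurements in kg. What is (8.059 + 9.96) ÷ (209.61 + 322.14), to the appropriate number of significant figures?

8.059 + 9.96 = 18.019, limited to 2 d.p. → 4 s.f.; 209.61 + 322.14 = 531.75, limited to 2 d.p. → 5 s.f.
Carrying full precision, 18.019 ÷ 531.75 = 0.0338862247297…; keep min(4, 5) = 4 s.f.
Rounded to 4 significant figures: 0.03389.

0.03389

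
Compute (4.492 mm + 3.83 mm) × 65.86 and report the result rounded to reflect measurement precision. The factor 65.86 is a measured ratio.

548 mm

4.492 mm + 3.83 mm = 8.322 mm; the sum is limited to 2 decimal places (3 s.f.).
Carrying full precision, 8.322 × 65.86 = 548.08692 mm; 65.86 has 4 s.f., so the result keeps min(3, 4) = 3 s.f.
Rounded to 3 significant figures: 548 mm.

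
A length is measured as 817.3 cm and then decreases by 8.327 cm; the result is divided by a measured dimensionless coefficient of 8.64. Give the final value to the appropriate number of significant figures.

93.6 cm

817.3 cm − 8.327 cm = 808.973 cm; the difference is limited to 1 decimal place (4 s.f.).
Carrying full precision, 808.973 ÷ 8.64 = 93.6311342593… cm; 8.64 has 3 s.f., so the result keeps min(4, 3) = 3 s.f.
Rounded to 3 significant figures: 93.6 cm.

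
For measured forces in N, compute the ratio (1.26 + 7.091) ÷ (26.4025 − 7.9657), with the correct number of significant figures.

1.26 + 7.091 = 8.351, limited to 2 d.p. → 3 s.f.; 26.4025 − 7.9657 = 18.4368, limited to 4 d.p. → 6 s.f.
Carrying full precision, 8.351 ÷ 18.4368 = 0.452952790072…; keep min(3, 6) = 3 s.f.
Rounded to 3 significant figures: 0.453.

0.453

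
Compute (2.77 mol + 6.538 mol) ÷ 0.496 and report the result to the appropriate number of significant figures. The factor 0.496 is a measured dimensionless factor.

2.77 mol + 6.538 mol = 9.308 mol; the sum is limited to 2 decimal places (3 s.f.).
Carrying full precision, 9.308 ÷ 0.496 = 18.7661290323… mol; 0.496 has 3 s.f., so the result keeps min(3, 3) = 3 s.f.
Rounded to 3 significant figures: 18.8 mol.

18.8 mol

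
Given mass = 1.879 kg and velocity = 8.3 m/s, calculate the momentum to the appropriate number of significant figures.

16 kg·m/s

momentum = 1.879 kg × 8.3 m/s = 15.5957 kg·m/s.
1.879 has 4 significant figures; 8.3 has 2.
Division/multiplication keeps the fewest: 2 significant figures.
Rounded: 16 kg·m/s.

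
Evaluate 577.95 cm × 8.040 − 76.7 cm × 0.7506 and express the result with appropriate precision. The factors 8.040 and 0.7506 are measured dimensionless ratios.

577.95 × 8.040 = 4646.718 → 4647 cm (4 s.f., last digit at the 10^0 place).
76.7 × 0.7506 = 57.57102 → 57.6 cm (3 s.f., last digit at the 10^-1 place).
Difference: 4589.14698 cm; keep the coarser place, 10^0.
Result: 4589 cm.

4589 cm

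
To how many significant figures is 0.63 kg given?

2

0.63: leading zeros are not significant.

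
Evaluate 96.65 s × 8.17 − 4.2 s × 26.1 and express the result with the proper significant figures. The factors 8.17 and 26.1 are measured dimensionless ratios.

96.65 × 8.17 = 789.6305 → 7.90 × 10^2 s (3 s.f., last digit at the 10^0 place).
4.2 × 26.1 = 109.62 → 1.1 × 10^2 s (2 s.f., last digit at the 10^1 place).
Difference: 680.0105 s; keep the coarser place, 10^1.
Result: 6.8 × 10^2 s.

6.8 × 10^2 s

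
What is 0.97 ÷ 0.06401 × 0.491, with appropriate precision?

7.4

0.97 ÷ 0.06401 × 0.491 = 7.4405561631…
Multiplication/division keeps the fewest significant figures: 0.97 → 2 s.f., 0.06401 → 4 s.f., 0.491 → 3 s.f.; limit is 2.
Rounded to 2 significant figures: 7.4.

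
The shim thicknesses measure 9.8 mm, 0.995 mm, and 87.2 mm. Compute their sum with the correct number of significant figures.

9.8 mm + 0.995 mm + 87.2 mm = 97.995 mm.
Addition/subtraction keeps the fewest decimal places: 9.8 → 1 decimal place, 0.995 → 3 decimal places, 87.2 → 1 decimal place; limit is 1.
Rounded to 1 decimal place: 98.0 mm.

98.0 mm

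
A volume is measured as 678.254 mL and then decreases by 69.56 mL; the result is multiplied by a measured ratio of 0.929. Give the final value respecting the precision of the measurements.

565 mL

678.254 mL − 69.56 mL = 608.694 mL; the difference is limited to 2 decimal places (5 s.f.).
Carrying full precision, 608.694 × 0.929 = 565.476726 mL; 0.929 has 3 s.f., so the result keeps min(5, 3) = 3 s.f.
Rounded to 3 significant figures: 565 mL.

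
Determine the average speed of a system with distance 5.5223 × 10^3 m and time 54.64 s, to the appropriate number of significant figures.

average speed = 5.5223 × 10^3 m ÷ 54.64 s = 101.066983895… m/s.
5.5223 × 10^3 has 5 significant figures; 54.64 has 4.
Division/multiplication keeps the fewest: 4 significant figures.
Rounded: 101.1 m/s.

101.1 m/s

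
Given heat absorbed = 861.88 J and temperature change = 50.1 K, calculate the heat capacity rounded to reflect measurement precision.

17.2 J/K

heat capacity = 861.88 J ÷ 50.1 K = 17.2031936128… J/K.
861.88 has 5 significant figures; 50.1 has 3.
Division/multiplication keeps the fewest: 3 significant figures.
Rounded: 17.2 J/K.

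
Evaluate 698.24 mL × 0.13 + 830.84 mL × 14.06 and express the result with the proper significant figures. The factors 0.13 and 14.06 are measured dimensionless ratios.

1.177 × 10⁴ mL

698.24 × 0.13 = 90.7712 → 91 mL (2 s.f., last digit at the 10^0 place).
830.84 × 14.06 = 11681.6104 → 1.168 × 10⁴ mL (4 s.f., last digit at the 10^1 place).
Sum: 11772.3816 mL; keep the coarser place, 10^1.
Result: 1.177 × 10⁴ mL.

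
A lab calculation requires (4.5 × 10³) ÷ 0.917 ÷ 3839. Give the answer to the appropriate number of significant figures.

(4.5 × 10³) ÷ 0.917 ÷ 3839 = 1.27827726857…
Multiplication/division keeps the fewest significant figures: 4.5 × 10³ → 2 s.f., 0.917 → 3 s.f., 3839 → 4 s.f.; limit is 2.
Rounded to 2 significant figures: 1.3.

1.3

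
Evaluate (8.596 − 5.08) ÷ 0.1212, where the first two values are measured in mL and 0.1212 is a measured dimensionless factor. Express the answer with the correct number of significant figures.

8.596 mL − 5.08 mL = 3.516 mL; the difference is limited to 2 decimal places (3 s.f.).
Carrying full precision, 3.516 ÷ 0.1212 = 29.0099009901… mL; 0.1212 has 4 s.f., so the result keeps min(3, 4) = 3 s.f.
Rounded to 3 significant figures: 29.0 mL.

29.0 mL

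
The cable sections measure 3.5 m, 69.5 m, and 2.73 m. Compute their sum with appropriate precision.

3.5 m + 69.5 m + 2.73 m = 75.73 m.
Addition/subtraction keeps the fewest decimal places: 3.5 → 1 decimal place, 69.5 → 1 decimal place, 2.73 → 2 decimal places; limit is 1.
Rounded to 1 decimal place: 75.7 m.

75.7 m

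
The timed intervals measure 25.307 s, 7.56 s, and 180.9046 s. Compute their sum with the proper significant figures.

25.307 s + 7.56 s + 180.9046 s = 213.7716 s.
Addition/subtraction keeps the fewest decimal places: 25.307 → 3 decimal places, 7.56 → 2 decimal places, 180.9046 → 4 decimal places; limit is 2.
Rounded to 2 decimal places: 213.77 s.

213.77 s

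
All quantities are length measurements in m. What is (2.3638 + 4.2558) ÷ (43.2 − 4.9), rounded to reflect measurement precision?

2.3638 + 4.2558 = 6.6196, limited to 4 d.p. → 5 s.f.; 43.2 − 4.9 = 38.3, limited to 1 d.p. → 3 s.f.
Carrying full precision, 6.6196 ÷ 38.3 = 0.172835509138…; keep min(5, 3) = 3 s.f.
Rounded to 3 significant figures: 0.173.

0.173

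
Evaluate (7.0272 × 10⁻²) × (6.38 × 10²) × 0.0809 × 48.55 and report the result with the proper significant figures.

176

(7.0272 × 10⁻²) × (6.38 × 10²) × 0.0809 × 48.55 = 176.09245518…
Multiplication/division keeps the fewest significant figures: 7.0272 × 10⁻² → 5 s.f., 6.38 × 10² → 3 s.f., 0.0809 → 3 s.f., 48.55 → 4 s.f.; limit is 3.
Rounded to 3 significant figures: 176.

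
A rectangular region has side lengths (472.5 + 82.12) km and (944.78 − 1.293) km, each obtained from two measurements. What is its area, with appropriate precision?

472.5 + 82.12 = 554.62, limited to 1 d.p. → 4 s.f.; 944.78 − 1.293 = 943.487, limited to 2 d.p. → 5 s.f.
Carrying full precision, 554.62 × 943.487 = 523276.75994; keep min(4, 5) = 4 s.f.
Rounded to 4 significant figures: 5.233 × 10⁵ km².

5.233 × 10⁵ km²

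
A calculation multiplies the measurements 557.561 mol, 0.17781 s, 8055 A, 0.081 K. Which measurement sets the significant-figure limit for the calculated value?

0.081 K

557.561 mol → 6 s.f.; 0.17781 s → 5 s.f.; 8055 A → 4 s.f.; 0.081 K → 2 s.f.
The fewest is 2 significant figures, from 0.081 K.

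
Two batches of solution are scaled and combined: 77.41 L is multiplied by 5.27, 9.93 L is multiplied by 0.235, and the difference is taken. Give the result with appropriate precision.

77.41 × 5.27 = 407.9507 → 408 L (3 s.f., last digit at the 10^0 place).
9.93 × 0.235 = 2.33355 → 2.33 L (3 s.f., last digit at the 10^-2 place).
Difference: 405.61715 L; keep the coarser place, 10^0.
Result: 406 L.

406 L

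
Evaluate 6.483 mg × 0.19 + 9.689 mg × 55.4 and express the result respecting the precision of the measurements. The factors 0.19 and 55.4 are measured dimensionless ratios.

6.483 × 0.19 = 1.23177 → 1.2 mg (2 s.f., last digit at the 10^-1 place).
9.689 × 55.4 = 536.7706 → 537 mg (3 s.f., last digit at the 10^0 place).
Sum: 538.00237 mg; keep the coarser place, 10^0.
Result: 538 mg.

538 mg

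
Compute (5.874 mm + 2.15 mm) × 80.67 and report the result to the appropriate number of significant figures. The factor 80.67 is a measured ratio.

647 mm

5.874 mm + 2.15 mm = 8.024 mm; the sum is limited to 2 decimal places (3 s.f.).
Carrying full precision, 8.024 × 80.67 = 647.29608 mm; 80.67 has 4 s.f., so the result keeps min(3, 4) = 3 s.f.
Rounded to 3 significant figures: 647 mm.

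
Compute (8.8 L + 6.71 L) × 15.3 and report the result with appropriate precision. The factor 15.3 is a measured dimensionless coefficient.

8.8 L + 6.71 L = 15.51 L; the sum is limited to 1 decimal place (3 s.f.).
Carrying full precision, 15.51 × 15.3 = 237.303 L; 15.3 has 3 s.f., so the result keeps min(3, 3) = 3 s.f.
Rounded to 3 significant figures: 237 L.

237 L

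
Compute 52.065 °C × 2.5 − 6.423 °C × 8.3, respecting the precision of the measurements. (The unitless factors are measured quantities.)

52.065 × 2.5 = 130.1625 → 1.3 × 10² °C (2 s.f., last digit at the 10^1 place).
6.423 × 8.3 = 53.3109 → 53 °C (2 s.f., last digit at the 10^0 place).
Difference: 76.8516 °C; keep the coarser place, 10^1.
Result: 8 × 10¹ °C.

8 × 10¹ °C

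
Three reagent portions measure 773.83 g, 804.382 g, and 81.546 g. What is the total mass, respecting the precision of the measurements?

773.83 g + 804.382 g + 81.546 g = 1659.758 g.
Addition/subtraction keeps the fewest decimal places: 773.83 → 2 decimal places, 804.382 → 3 decimal places, 81.546 → 3 decimal places; limit is 2.
Rounded to 2 decimal places: 1659.76 g.

1659.76 g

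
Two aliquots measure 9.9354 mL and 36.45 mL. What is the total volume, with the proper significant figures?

46.39 mL

9.9354 mL + 36.45 mL = 46.3854 mL.
Addition/subtraction keeps the fewest decimal places: 9.9354 → 4 decimal places, 36.45 → 2 decimal places; limit is 2.
Rounded to 2 decimal places: 46.39 mL.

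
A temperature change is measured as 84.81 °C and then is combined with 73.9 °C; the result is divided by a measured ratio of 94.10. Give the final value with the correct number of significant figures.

84.81 °C + 73.9 °C = 158.71 °C; the sum is limited to 1 decimal place (4 s.f.).
Carrying full precision, 158.71 ÷ 94.10 = 1.68660998937… °C; 94.10 has 4 s.f., so the result keeps min(4, 4) = 4 s.f.
Rounded to 4 significant figures: 1.687 °C.

1.687 °C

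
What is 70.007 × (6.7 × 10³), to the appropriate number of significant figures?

70.007 × (6.7 × 10³) = 469046.9
Multiplication/division keeps the fewest significant figures: 70.007 → 5 s.f., 6.7 × 10³ → 2 s.f.; limit is 2.
Rounded to 2 significant figures: 4.7 × 10⁵.

4.7 × 10⁵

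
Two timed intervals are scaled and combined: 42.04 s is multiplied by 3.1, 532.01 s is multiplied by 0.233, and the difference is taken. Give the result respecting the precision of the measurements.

42.04 × 3.1 = 130.324 → 1.3 × 10^2 s (2 s.f., last digit at the 10^1 place).
532.01 × 0.233 = 123.95833 → 124 s (3 s.f., last digit at the 10^0 place).
Difference: 6.36567 s; keep the coarser place, 10^1.
Result: 1 × 10^1 s.

1 × 10^1 s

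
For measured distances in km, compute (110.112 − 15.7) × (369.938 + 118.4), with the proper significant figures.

110.112 − 15.7 = 94.412, limited to 1 d.p. → 3 s.f.; 369.938 + 118.4 = 488.338, limited to 1 d.p. → 4 s.f.
Carrying full precision, 94.412 × 488.338 = 46104.967256; keep min(3, 4) = 3 s.f.
Rounded to 3 significant figures: 4.61 × 10^4 km².

4.61 × 10^4 km²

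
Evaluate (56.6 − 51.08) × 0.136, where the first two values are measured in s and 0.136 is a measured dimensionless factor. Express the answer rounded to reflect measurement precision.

56.6 s − 51.08 s = 5.52 s; the difference is limited to 1 decimal place (2 s.f.).
Carrying full precision, 5.52 × 0.136 = 0.75072 s; 0.136 has 3 s.f., so the result keeps min(2, 3) = 2 s.f.
Rounded to 2 significant figures: 7.5 × 10^-1 s.

7.5 × 10^-1 s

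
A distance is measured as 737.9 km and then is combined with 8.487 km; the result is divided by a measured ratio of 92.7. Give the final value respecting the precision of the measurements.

8.05 km

737.9 km + 8.487 km = 746.387 km; the sum is limited to 1 decimal place (4 s.f.).
Carrying full precision, 746.387 ÷ 92.7 = 8.05163969795… km; 92.7 has 3 s.f., so the result keeps min(4, 3) = 3 s.f.
Rounded to 3 significant figures: 8.05 km.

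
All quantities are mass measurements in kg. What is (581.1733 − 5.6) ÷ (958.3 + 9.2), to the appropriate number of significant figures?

0.5949

581.1733 − 5.6 = 575.5733, limited to 1 d.p. → 4 s.f.; 958.3 + 9.2 = 967.5, limited to 1 d.p. → 4 s.f.
Carrying full precision, 575.5733 ÷ 967.5 = 0.594907803618…; keep min(4, 4) = 4 s.f.
Rounded to 4 significant figures: 0.5949.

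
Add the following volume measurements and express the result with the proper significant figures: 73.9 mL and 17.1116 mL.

91.0 mL

73.9 mL + 17.1116 mL = 91.0116 mL.
Addition/subtraction keeps the fewest decimal places: 73.9 → 1 decimal place, 17.1116 → 4 decimal places; limit is 1.
Rounded to 1 decimal place: 91.0 mL.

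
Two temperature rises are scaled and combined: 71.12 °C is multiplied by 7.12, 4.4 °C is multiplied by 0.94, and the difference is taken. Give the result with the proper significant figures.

502 °C

71.12 × 7.12 = 506.3744 → 506 °C (3 s.f., last digit at the 10^0 place).
4.4 × 0.94 = 4.136 → 4.1 °C (2 s.f., last digit at the 10^-1 place).
Difference: 502.2384 °C; keep the coarser place, 10^0.
Result: 502 °C.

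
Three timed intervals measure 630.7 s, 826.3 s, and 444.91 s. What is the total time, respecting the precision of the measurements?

630.7 s + 826.3 s + 444.91 s = 1901.91 s.
Addition/subtraction keeps the fewest decimal places: 630.7 → 1 decimal place, 826.3 → 1 decimal place, 444.91 → 2 decimal places; limit is 1.
Rounded to 1 decimal place: 1901.9 s.

1901.9 s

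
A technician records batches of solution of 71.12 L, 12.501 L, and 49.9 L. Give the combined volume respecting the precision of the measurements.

71.12 L + 12.501 L + 49.9 L = 133.521 L.
Addition/subtraction keeps the fewest decimal places: 71.12 → 2 decimal places, 12.501 → 3 decimal places, 49.9 → 1 decimal place; limit is 1.
Rounded to 1 decimal place: 133.5 L.

133.5 L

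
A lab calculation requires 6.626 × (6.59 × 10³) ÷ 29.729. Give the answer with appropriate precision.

1.47 × 10³

6.626 × (6.59 × 10³) ÷ 29.729 = 1468.7793064…
Multiplication/division keeps the fewest significant figures: 6.626 → 4 s.f., 6.59 × 10³ → 3 s.f., 29.729 → 5 s.f.; limit is 3.
Rounded to 3 significant figures: 1.47 × 10³.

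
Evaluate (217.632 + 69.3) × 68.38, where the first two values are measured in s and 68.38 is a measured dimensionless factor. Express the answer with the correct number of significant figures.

217.632 s + 69.3 s = 286.932 s; the sum is limited to 1 decimal place (4 s.f.).
Carrying full precision, 286.932 × 68.38 = 19620.41016 s; 68.38 has 4 s.f., so the result keeps min(4, 4) = 4 s.f.
Rounded to 4 significant figures: 1.962 × 10^4 s.

1.962 × 10^4 s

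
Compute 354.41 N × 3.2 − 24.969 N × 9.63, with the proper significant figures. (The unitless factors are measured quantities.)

9 × 10² N

354.41 × 3.2 = 1134.112 → 1.1 × 10³ N (2 s.f., last digit at the 10^2 place).
24.969 × 9.63 = 240.45147 → 240. N (3 s.f., last digit at the 10^0 place).
Difference: 893.66053 N; keep the coarser place, 10^2.
Result: 9 × 10² N.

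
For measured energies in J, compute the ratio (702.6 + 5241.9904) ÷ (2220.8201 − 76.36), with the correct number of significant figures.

2.7721

702.6 + 5241.9904 = 5944.5904, limited to 1 d.p. → 5 s.f.; 2220.8201 − 76.36 = 2144.4601, limited to 2 d.p. → 6 s.f.
Carrying full precision, 5944.5904 ÷ 2144.4601 = 2.77206855003…; keep min(5, 6) = 5 s.f.
Rounded to 5 significant figures: 2.7721.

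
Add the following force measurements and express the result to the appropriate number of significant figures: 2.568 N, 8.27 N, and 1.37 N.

12.21 N

2.568 N + 8.27 N + 1.37 N = 12.208 N.
Addition/subtraction keeps the fewest decimal places: 2.568 → 3 decimal places, 8.27 → 2 decimal places, 1.37 → 2 decimal places; limit is 2.
Rounded to 2 decimal places: 12.21 N.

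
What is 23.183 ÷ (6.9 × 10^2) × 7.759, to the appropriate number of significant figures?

0.26

23.183 ÷ (6.9 × 10^2) × 7.759 = 0.260691155072…
Multiplication/division keeps the fewest significant figures: 23.183 → 5 s.f., 6.9 × 10^2 → 2 s.f., 7.759 → 4 s.f.; limit is 2.
Rounded to 2 significant figures: 0.26.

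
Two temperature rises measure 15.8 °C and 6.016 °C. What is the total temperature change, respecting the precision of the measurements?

21.8 °C

15.8 °C + 6.016 °C = 21.816 °C.
Addition/subtraction keeps the fewest decimal places: 15.8 → 1 decimal place, 6.016 → 3 decimal places; limit is 1.
Rounded to 1 decimal place: 21.8 °C.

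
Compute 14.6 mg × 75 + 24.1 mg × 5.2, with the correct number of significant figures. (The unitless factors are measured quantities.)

14.6 × 75 = 1095 → 1.1 × 10³ mg (2 s.f., last digit at the 10^2 place).
24.1 × 5.2 = 125.32 → 1.3 × 10² mg (2 s.f., last digit at the 10^1 place).
Sum: 1220.32 mg; keep the coarser place, 10^2.
Result: 1.2 × 10³ mg.

1.2 × 10³ mg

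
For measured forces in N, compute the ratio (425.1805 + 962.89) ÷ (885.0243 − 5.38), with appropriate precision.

425.1805 + 962.89 = 1388.0705, limited to 2 d.p. → 6 s.f.; 885.0243 − 5.38 = 879.6443, limited to 2 d.p. → 5 s.f.
Carrying full precision, 1388.0705 ÷ 879.6443 = 1.57799067191…; keep min(6, 5) = 5 s.f.
Rounded to 5 significant figures: 1.5780.

1.5780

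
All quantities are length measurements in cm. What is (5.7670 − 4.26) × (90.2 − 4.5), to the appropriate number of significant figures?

129 cm²

5.7670 − 4.26 = 1.5070, limited to 2 d.p. → 3 s.f.; 90.2 − 4.5 = 85.7, limited to 1 d.p. → 3 s.f.
Carrying full precision, 1.5070 × 85.7 = 129.1499; keep min(3, 3) = 3 s.f.
Rounded to 3 significant figures: 129 cm².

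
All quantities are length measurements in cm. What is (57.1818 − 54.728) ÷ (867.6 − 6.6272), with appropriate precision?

0.002850

57.1818 − 54.728 = 2.4538, limited to 3 d.p. → 4 s.f.; 867.6 − 6.6272 = 860.9728, limited to 1 d.p. → 4 s.f.
Carrying full precision, 2.4538 ÷ 860.9728 = 0.00285003196384…; keep min(4, 4) = 4 s.f.
Rounded to 4 significant figures: 0.002850.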